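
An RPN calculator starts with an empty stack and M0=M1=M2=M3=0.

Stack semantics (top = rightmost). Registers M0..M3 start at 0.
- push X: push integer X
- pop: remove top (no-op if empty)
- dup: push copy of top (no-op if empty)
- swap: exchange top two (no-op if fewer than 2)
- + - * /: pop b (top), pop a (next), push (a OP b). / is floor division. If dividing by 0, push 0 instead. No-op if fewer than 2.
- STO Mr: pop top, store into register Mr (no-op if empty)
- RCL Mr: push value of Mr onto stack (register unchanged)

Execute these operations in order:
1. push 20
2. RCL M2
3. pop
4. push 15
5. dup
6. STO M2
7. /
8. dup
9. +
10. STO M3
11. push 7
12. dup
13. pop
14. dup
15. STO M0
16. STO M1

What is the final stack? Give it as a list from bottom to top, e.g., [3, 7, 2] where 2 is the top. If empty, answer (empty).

Answer: (empty)

Derivation:
After op 1 (push 20): stack=[20] mem=[0,0,0,0]
After op 2 (RCL M2): stack=[20,0] mem=[0,0,0,0]
After op 3 (pop): stack=[20] mem=[0,0,0,0]
After op 4 (push 15): stack=[20,15] mem=[0,0,0,0]
After op 5 (dup): stack=[20,15,15] mem=[0,0,0,0]
After op 6 (STO M2): stack=[20,15] mem=[0,0,15,0]
After op 7 (/): stack=[1] mem=[0,0,15,0]
After op 8 (dup): stack=[1,1] mem=[0,0,15,0]
After op 9 (+): stack=[2] mem=[0,0,15,0]
After op 10 (STO M3): stack=[empty] mem=[0,0,15,2]
After op 11 (push 7): stack=[7] mem=[0,0,15,2]
After op 12 (dup): stack=[7,7] mem=[0,0,15,2]
After op 13 (pop): stack=[7] mem=[0,0,15,2]
After op 14 (dup): stack=[7,7] mem=[0,0,15,2]
After op 15 (STO M0): stack=[7] mem=[7,0,15,2]
After op 16 (STO M1): stack=[empty] mem=[7,7,15,2]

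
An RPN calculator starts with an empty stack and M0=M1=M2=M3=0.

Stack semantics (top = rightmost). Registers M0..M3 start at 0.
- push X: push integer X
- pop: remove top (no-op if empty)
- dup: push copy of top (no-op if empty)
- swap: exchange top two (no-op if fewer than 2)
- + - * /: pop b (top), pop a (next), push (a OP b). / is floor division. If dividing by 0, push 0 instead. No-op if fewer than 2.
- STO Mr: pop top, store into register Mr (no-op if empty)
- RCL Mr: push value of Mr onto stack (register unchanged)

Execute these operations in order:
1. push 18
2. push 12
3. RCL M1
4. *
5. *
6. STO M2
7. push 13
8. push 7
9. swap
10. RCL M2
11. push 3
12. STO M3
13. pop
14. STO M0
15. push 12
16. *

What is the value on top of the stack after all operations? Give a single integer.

After op 1 (push 18): stack=[18] mem=[0,0,0,0]
After op 2 (push 12): stack=[18,12] mem=[0,0,0,0]
After op 3 (RCL M1): stack=[18,12,0] mem=[0,0,0,0]
After op 4 (*): stack=[18,0] mem=[0,0,0,0]
After op 5 (*): stack=[0] mem=[0,0,0,0]
After op 6 (STO M2): stack=[empty] mem=[0,0,0,0]
After op 7 (push 13): stack=[13] mem=[0,0,0,0]
After op 8 (push 7): stack=[13,7] mem=[0,0,0,0]
After op 9 (swap): stack=[7,13] mem=[0,0,0,0]
After op 10 (RCL M2): stack=[7,13,0] mem=[0,0,0,0]
After op 11 (push 3): stack=[7,13,0,3] mem=[0,0,0,0]
After op 12 (STO M3): stack=[7,13,0] mem=[0,0,0,3]
After op 13 (pop): stack=[7,13] mem=[0,0,0,3]
After op 14 (STO M0): stack=[7] mem=[13,0,0,3]
After op 15 (push 12): stack=[7,12] mem=[13,0,0,3]
After op 16 (*): stack=[84] mem=[13,0,0,3]

Answer: 84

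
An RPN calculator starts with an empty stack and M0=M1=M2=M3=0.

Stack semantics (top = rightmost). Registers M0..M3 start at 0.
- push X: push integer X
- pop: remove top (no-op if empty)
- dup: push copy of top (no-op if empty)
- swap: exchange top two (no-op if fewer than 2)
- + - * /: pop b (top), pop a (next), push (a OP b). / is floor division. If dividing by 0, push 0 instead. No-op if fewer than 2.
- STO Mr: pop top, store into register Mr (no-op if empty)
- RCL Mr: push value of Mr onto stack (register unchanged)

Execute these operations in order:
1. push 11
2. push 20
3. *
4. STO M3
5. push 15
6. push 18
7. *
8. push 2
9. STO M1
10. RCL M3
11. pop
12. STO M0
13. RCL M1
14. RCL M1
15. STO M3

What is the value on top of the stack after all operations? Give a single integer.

Answer: 2

Derivation:
After op 1 (push 11): stack=[11] mem=[0,0,0,0]
After op 2 (push 20): stack=[11,20] mem=[0,0,0,0]
After op 3 (*): stack=[220] mem=[0,0,0,0]
After op 4 (STO M3): stack=[empty] mem=[0,0,0,220]
After op 5 (push 15): stack=[15] mem=[0,0,0,220]
After op 6 (push 18): stack=[15,18] mem=[0,0,0,220]
After op 7 (*): stack=[270] mem=[0,0,0,220]
After op 8 (push 2): stack=[270,2] mem=[0,0,0,220]
After op 9 (STO M1): stack=[270] mem=[0,2,0,220]
After op 10 (RCL M3): stack=[270,220] mem=[0,2,0,220]
After op 11 (pop): stack=[270] mem=[0,2,0,220]
After op 12 (STO M0): stack=[empty] mem=[270,2,0,220]
After op 13 (RCL M1): stack=[2] mem=[270,2,0,220]
After op 14 (RCL M1): stack=[2,2] mem=[270,2,0,220]
After op 15 (STO M3): stack=[2] mem=[270,2,0,2]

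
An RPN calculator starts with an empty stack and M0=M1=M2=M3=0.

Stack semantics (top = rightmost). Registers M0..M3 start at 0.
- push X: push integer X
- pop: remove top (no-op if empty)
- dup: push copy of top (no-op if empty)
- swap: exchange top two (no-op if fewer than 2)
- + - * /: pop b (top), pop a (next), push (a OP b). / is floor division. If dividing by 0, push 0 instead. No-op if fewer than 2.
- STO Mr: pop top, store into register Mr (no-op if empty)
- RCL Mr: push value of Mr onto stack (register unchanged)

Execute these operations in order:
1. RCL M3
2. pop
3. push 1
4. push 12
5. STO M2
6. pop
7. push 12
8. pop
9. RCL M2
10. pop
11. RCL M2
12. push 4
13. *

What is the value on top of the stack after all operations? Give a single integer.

After op 1 (RCL M3): stack=[0] mem=[0,0,0,0]
After op 2 (pop): stack=[empty] mem=[0,0,0,0]
After op 3 (push 1): stack=[1] mem=[0,0,0,0]
After op 4 (push 12): stack=[1,12] mem=[0,0,0,0]
After op 5 (STO M2): stack=[1] mem=[0,0,12,0]
After op 6 (pop): stack=[empty] mem=[0,0,12,0]
After op 7 (push 12): stack=[12] mem=[0,0,12,0]
After op 8 (pop): stack=[empty] mem=[0,0,12,0]
After op 9 (RCL M2): stack=[12] mem=[0,0,12,0]
After op 10 (pop): stack=[empty] mem=[0,0,12,0]
After op 11 (RCL M2): stack=[12] mem=[0,0,12,0]
After op 12 (push 4): stack=[12,4] mem=[0,0,12,0]
After op 13 (*): stack=[48] mem=[0,0,12,0]

Answer: 48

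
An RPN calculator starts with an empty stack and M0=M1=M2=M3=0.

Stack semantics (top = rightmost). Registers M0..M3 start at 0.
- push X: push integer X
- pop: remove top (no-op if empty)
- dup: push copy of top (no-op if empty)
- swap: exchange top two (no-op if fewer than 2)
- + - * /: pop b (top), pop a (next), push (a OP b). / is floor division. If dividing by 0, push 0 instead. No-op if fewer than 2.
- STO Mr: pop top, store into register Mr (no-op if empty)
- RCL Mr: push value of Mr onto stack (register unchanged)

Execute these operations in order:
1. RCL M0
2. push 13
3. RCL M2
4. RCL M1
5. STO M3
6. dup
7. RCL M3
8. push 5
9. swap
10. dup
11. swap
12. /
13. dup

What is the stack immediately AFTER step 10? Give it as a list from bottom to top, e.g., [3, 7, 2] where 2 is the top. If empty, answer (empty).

After op 1 (RCL M0): stack=[0] mem=[0,0,0,0]
After op 2 (push 13): stack=[0,13] mem=[0,0,0,0]
After op 3 (RCL M2): stack=[0,13,0] mem=[0,0,0,0]
After op 4 (RCL M1): stack=[0,13,0,0] mem=[0,0,0,0]
After op 5 (STO M3): stack=[0,13,0] mem=[0,0,0,0]
After op 6 (dup): stack=[0,13,0,0] mem=[0,0,0,0]
After op 7 (RCL M3): stack=[0,13,0,0,0] mem=[0,0,0,0]
After op 8 (push 5): stack=[0,13,0,0,0,5] mem=[0,0,0,0]
After op 9 (swap): stack=[0,13,0,0,5,0] mem=[0,0,0,0]
After op 10 (dup): stack=[0,13,0,0,5,0,0] mem=[0,0,0,0]

[0, 13, 0, 0, 5, 0, 0]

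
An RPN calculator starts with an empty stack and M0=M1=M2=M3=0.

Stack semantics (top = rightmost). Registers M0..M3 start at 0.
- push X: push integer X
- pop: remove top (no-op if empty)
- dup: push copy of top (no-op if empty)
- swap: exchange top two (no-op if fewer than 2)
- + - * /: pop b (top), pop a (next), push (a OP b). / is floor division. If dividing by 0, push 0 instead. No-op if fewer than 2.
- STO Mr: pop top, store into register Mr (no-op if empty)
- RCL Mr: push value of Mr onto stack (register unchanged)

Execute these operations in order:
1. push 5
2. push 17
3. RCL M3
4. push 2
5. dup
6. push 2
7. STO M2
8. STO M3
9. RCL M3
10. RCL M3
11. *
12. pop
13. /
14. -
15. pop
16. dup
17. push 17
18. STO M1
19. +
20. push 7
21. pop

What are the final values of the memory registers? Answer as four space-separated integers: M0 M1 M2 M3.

After op 1 (push 5): stack=[5] mem=[0,0,0,0]
After op 2 (push 17): stack=[5,17] mem=[0,0,0,0]
After op 3 (RCL M3): stack=[5,17,0] mem=[0,0,0,0]
After op 4 (push 2): stack=[5,17,0,2] mem=[0,0,0,0]
After op 5 (dup): stack=[5,17,0,2,2] mem=[0,0,0,0]
After op 6 (push 2): stack=[5,17,0,2,2,2] mem=[0,0,0,0]
After op 7 (STO M2): stack=[5,17,0,2,2] mem=[0,0,2,0]
After op 8 (STO M3): stack=[5,17,0,2] mem=[0,0,2,2]
After op 9 (RCL M3): stack=[5,17,0,2,2] mem=[0,0,2,2]
After op 10 (RCL M3): stack=[5,17,0,2,2,2] mem=[0,0,2,2]
After op 11 (*): stack=[5,17,0,2,4] mem=[0,0,2,2]
After op 12 (pop): stack=[5,17,0,2] mem=[0,0,2,2]
After op 13 (/): stack=[5,17,0] mem=[0,0,2,2]
After op 14 (-): stack=[5,17] mem=[0,0,2,2]
After op 15 (pop): stack=[5] mem=[0,0,2,2]
After op 16 (dup): stack=[5,5] mem=[0,0,2,2]
After op 17 (push 17): stack=[5,5,17] mem=[0,0,2,2]
After op 18 (STO M1): stack=[5,5] mem=[0,17,2,2]
After op 19 (+): stack=[10] mem=[0,17,2,2]
After op 20 (push 7): stack=[10,7] mem=[0,17,2,2]
After op 21 (pop): stack=[10] mem=[0,17,2,2]

Answer: 0 17 2 2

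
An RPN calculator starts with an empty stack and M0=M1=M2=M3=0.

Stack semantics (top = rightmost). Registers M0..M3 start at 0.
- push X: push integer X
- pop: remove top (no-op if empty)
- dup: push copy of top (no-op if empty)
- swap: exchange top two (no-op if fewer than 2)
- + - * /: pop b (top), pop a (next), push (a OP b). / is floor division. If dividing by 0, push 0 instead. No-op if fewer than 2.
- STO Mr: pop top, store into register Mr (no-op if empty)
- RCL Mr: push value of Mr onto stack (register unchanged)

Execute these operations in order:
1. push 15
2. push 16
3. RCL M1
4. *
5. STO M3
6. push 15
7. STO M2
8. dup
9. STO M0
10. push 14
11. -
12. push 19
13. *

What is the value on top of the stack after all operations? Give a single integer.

After op 1 (push 15): stack=[15] mem=[0,0,0,0]
After op 2 (push 16): stack=[15,16] mem=[0,0,0,0]
After op 3 (RCL M1): stack=[15,16,0] mem=[0,0,0,0]
After op 4 (*): stack=[15,0] mem=[0,0,0,0]
After op 5 (STO M3): stack=[15] mem=[0,0,0,0]
After op 6 (push 15): stack=[15,15] mem=[0,0,0,0]
After op 7 (STO M2): stack=[15] mem=[0,0,15,0]
After op 8 (dup): stack=[15,15] mem=[0,0,15,0]
After op 9 (STO M0): stack=[15] mem=[15,0,15,0]
After op 10 (push 14): stack=[15,14] mem=[15,0,15,0]
After op 11 (-): stack=[1] mem=[15,0,15,0]
After op 12 (push 19): stack=[1,19] mem=[15,0,15,0]
After op 13 (*): stack=[19] mem=[15,0,15,0]

Answer: 19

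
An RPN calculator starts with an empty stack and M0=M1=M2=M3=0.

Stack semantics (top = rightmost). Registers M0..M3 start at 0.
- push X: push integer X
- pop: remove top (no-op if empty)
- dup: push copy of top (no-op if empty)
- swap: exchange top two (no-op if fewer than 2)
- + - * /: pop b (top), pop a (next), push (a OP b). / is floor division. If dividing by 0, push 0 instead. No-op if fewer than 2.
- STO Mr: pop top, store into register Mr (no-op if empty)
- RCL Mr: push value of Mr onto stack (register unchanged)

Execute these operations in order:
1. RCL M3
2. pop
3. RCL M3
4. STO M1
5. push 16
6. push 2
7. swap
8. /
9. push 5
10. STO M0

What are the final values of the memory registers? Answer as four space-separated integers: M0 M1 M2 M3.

After op 1 (RCL M3): stack=[0] mem=[0,0,0,0]
After op 2 (pop): stack=[empty] mem=[0,0,0,0]
After op 3 (RCL M3): stack=[0] mem=[0,0,0,0]
After op 4 (STO M1): stack=[empty] mem=[0,0,0,0]
After op 5 (push 16): stack=[16] mem=[0,0,0,0]
After op 6 (push 2): stack=[16,2] mem=[0,0,0,0]
After op 7 (swap): stack=[2,16] mem=[0,0,0,0]
After op 8 (/): stack=[0] mem=[0,0,0,0]
After op 9 (push 5): stack=[0,5] mem=[0,0,0,0]
After op 10 (STO M0): stack=[0] mem=[5,0,0,0]

Answer: 5 0 0 0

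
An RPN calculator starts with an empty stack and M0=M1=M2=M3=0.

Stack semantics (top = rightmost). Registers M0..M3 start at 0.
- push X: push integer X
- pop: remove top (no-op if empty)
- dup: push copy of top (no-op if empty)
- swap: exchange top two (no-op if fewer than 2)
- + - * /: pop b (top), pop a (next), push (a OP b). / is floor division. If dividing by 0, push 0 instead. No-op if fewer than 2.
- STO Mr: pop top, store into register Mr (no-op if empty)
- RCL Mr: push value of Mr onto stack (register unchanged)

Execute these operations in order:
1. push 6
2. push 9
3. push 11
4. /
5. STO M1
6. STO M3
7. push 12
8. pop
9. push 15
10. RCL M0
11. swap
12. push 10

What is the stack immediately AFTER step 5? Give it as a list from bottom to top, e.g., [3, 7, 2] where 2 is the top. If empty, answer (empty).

After op 1 (push 6): stack=[6] mem=[0,0,0,0]
After op 2 (push 9): stack=[6,9] mem=[0,0,0,0]
After op 3 (push 11): stack=[6,9,11] mem=[0,0,0,0]
After op 4 (/): stack=[6,0] mem=[0,0,0,0]
After op 5 (STO M1): stack=[6] mem=[0,0,0,0]

[6]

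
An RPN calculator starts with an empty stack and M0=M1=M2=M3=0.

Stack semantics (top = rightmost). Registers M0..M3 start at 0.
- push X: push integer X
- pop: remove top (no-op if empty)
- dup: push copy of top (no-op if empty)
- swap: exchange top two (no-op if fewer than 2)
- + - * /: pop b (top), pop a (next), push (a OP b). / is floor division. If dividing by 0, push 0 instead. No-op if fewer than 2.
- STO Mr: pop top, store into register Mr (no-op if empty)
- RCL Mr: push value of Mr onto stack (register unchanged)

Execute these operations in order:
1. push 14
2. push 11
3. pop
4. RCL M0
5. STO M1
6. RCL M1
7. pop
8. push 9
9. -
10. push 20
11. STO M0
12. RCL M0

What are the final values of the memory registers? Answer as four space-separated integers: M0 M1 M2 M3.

Answer: 20 0 0 0

Derivation:
After op 1 (push 14): stack=[14] mem=[0,0,0,0]
After op 2 (push 11): stack=[14,11] mem=[0,0,0,0]
After op 3 (pop): stack=[14] mem=[0,0,0,0]
After op 4 (RCL M0): stack=[14,0] mem=[0,0,0,0]
After op 5 (STO M1): stack=[14] mem=[0,0,0,0]
After op 6 (RCL M1): stack=[14,0] mem=[0,0,0,0]
After op 7 (pop): stack=[14] mem=[0,0,0,0]
After op 8 (push 9): stack=[14,9] mem=[0,0,0,0]
After op 9 (-): stack=[5] mem=[0,0,0,0]
After op 10 (push 20): stack=[5,20] mem=[0,0,0,0]
After op 11 (STO M0): stack=[5] mem=[20,0,0,0]
After op 12 (RCL M0): stack=[5,20] mem=[20,0,0,0]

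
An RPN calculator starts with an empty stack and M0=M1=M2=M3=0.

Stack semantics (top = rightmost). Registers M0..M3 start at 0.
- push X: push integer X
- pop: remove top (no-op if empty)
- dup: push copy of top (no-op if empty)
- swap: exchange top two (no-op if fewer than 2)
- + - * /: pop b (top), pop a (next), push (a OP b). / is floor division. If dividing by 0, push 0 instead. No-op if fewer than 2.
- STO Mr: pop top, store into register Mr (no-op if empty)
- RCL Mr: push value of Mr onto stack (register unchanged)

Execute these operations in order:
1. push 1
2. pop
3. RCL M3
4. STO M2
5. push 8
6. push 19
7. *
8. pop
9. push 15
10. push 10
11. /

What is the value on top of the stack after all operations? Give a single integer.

After op 1 (push 1): stack=[1] mem=[0,0,0,0]
After op 2 (pop): stack=[empty] mem=[0,0,0,0]
After op 3 (RCL M3): stack=[0] mem=[0,0,0,0]
After op 4 (STO M2): stack=[empty] mem=[0,0,0,0]
After op 5 (push 8): stack=[8] mem=[0,0,0,0]
After op 6 (push 19): stack=[8,19] mem=[0,0,0,0]
After op 7 (*): stack=[152] mem=[0,0,0,0]
After op 8 (pop): stack=[empty] mem=[0,0,0,0]
After op 9 (push 15): stack=[15] mem=[0,0,0,0]
After op 10 (push 10): stack=[15,10] mem=[0,0,0,0]
After op 11 (/): stack=[1] mem=[0,0,0,0]

Answer: 1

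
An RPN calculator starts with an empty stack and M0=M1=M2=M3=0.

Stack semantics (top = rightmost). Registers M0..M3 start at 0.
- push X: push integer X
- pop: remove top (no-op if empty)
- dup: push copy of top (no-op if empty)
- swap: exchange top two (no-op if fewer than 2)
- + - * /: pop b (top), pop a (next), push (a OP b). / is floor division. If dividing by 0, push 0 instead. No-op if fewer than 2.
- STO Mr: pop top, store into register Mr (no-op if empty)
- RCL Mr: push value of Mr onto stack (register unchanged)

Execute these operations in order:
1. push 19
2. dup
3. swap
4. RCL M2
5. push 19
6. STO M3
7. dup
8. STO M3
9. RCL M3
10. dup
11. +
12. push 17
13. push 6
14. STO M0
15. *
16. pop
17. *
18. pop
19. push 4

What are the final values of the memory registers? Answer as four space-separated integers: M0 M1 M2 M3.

Answer: 6 0 0 0

Derivation:
After op 1 (push 19): stack=[19] mem=[0,0,0,0]
After op 2 (dup): stack=[19,19] mem=[0,0,0,0]
After op 3 (swap): stack=[19,19] mem=[0,0,0,0]
After op 4 (RCL M2): stack=[19,19,0] mem=[0,0,0,0]
After op 5 (push 19): stack=[19,19,0,19] mem=[0,0,0,0]
After op 6 (STO M3): stack=[19,19,0] mem=[0,0,0,19]
After op 7 (dup): stack=[19,19,0,0] mem=[0,0,0,19]
After op 8 (STO M3): stack=[19,19,0] mem=[0,0,0,0]
After op 9 (RCL M3): stack=[19,19,0,0] mem=[0,0,0,0]
After op 10 (dup): stack=[19,19,0,0,0] mem=[0,0,0,0]
After op 11 (+): stack=[19,19,0,0] mem=[0,0,0,0]
After op 12 (push 17): stack=[19,19,0,0,17] mem=[0,0,0,0]
After op 13 (push 6): stack=[19,19,0,0,17,6] mem=[0,0,0,0]
After op 14 (STO M0): stack=[19,19,0,0,17] mem=[6,0,0,0]
After op 15 (*): stack=[19,19,0,0] mem=[6,0,0,0]
After op 16 (pop): stack=[19,19,0] mem=[6,0,0,0]
After op 17 (*): stack=[19,0] mem=[6,0,0,0]
After op 18 (pop): stack=[19] mem=[6,0,0,0]
After op 19 (push 4): stack=[19,4] mem=[6,0,0,0]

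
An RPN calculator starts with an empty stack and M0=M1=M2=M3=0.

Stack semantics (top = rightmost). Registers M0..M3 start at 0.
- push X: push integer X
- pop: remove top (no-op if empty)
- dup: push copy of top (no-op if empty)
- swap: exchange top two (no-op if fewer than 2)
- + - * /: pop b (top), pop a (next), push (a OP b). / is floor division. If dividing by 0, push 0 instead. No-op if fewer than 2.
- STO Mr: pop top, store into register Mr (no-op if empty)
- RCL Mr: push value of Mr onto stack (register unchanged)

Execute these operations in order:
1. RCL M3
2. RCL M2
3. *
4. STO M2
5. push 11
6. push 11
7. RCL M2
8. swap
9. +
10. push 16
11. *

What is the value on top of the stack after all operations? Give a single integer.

Answer: 176

Derivation:
After op 1 (RCL M3): stack=[0] mem=[0,0,0,0]
After op 2 (RCL M2): stack=[0,0] mem=[0,0,0,0]
After op 3 (*): stack=[0] mem=[0,0,0,0]
After op 4 (STO M2): stack=[empty] mem=[0,0,0,0]
After op 5 (push 11): stack=[11] mem=[0,0,0,0]
After op 6 (push 11): stack=[11,11] mem=[0,0,0,0]
After op 7 (RCL M2): stack=[11,11,0] mem=[0,0,0,0]
After op 8 (swap): stack=[11,0,11] mem=[0,0,0,0]
After op 9 (+): stack=[11,11] mem=[0,0,0,0]
After op 10 (push 16): stack=[11,11,16] mem=[0,0,0,0]
After op 11 (*): stack=[11,176] mem=[0,0,0,0]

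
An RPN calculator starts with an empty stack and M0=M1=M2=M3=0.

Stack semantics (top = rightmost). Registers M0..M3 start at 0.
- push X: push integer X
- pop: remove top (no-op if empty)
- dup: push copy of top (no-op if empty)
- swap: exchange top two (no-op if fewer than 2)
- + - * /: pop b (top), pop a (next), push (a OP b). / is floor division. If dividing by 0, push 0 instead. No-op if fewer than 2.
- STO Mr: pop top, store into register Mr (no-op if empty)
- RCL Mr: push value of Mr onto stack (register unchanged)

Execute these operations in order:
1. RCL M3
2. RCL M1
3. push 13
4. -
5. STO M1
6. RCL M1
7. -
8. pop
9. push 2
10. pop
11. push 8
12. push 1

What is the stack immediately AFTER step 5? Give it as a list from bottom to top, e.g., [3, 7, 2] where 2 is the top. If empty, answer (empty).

After op 1 (RCL M3): stack=[0] mem=[0,0,0,0]
After op 2 (RCL M1): stack=[0,0] mem=[0,0,0,0]
After op 3 (push 13): stack=[0,0,13] mem=[0,0,0,0]
After op 4 (-): stack=[0,-13] mem=[0,0,0,0]
After op 5 (STO M1): stack=[0] mem=[0,-13,0,0]

[0]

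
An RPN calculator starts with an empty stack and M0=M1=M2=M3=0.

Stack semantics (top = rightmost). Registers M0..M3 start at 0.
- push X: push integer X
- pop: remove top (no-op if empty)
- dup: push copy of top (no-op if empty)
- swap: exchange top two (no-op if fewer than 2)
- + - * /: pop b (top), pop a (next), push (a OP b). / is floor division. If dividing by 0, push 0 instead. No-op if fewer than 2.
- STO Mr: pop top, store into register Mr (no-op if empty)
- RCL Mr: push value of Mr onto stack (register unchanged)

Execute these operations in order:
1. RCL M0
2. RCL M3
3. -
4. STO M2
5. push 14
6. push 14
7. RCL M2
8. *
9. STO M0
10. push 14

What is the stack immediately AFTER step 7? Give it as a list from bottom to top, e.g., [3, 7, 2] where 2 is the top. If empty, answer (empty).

After op 1 (RCL M0): stack=[0] mem=[0,0,0,0]
After op 2 (RCL M3): stack=[0,0] mem=[0,0,0,0]
After op 3 (-): stack=[0] mem=[0,0,0,0]
After op 4 (STO M2): stack=[empty] mem=[0,0,0,0]
After op 5 (push 14): stack=[14] mem=[0,0,0,0]
After op 6 (push 14): stack=[14,14] mem=[0,0,0,0]
After op 7 (RCL M2): stack=[14,14,0] mem=[0,0,0,0]

[14, 14, 0]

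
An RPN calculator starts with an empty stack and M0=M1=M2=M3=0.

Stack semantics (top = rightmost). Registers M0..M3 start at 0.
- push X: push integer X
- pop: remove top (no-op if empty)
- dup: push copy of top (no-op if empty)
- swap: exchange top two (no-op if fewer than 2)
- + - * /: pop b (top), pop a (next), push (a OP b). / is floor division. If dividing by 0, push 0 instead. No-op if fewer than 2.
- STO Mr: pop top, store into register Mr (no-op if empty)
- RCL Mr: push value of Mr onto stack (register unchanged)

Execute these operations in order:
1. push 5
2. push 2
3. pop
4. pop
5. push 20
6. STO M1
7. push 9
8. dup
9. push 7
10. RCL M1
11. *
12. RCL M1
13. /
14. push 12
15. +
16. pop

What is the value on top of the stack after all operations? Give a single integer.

Answer: 9

Derivation:
After op 1 (push 5): stack=[5] mem=[0,0,0,0]
After op 2 (push 2): stack=[5,2] mem=[0,0,0,0]
After op 3 (pop): stack=[5] mem=[0,0,0,0]
After op 4 (pop): stack=[empty] mem=[0,0,0,0]
After op 5 (push 20): stack=[20] mem=[0,0,0,0]
After op 6 (STO M1): stack=[empty] mem=[0,20,0,0]
After op 7 (push 9): stack=[9] mem=[0,20,0,0]
After op 8 (dup): stack=[9,9] mem=[0,20,0,0]
After op 9 (push 7): stack=[9,9,7] mem=[0,20,0,0]
After op 10 (RCL M1): stack=[9,9,7,20] mem=[0,20,0,0]
After op 11 (*): stack=[9,9,140] mem=[0,20,0,0]
After op 12 (RCL M1): stack=[9,9,140,20] mem=[0,20,0,0]
After op 13 (/): stack=[9,9,7] mem=[0,20,0,0]
After op 14 (push 12): stack=[9,9,7,12] mem=[0,20,0,0]
After op 15 (+): stack=[9,9,19] mem=[0,20,0,0]
After op 16 (pop): stack=[9,9] mem=[0,20,0,0]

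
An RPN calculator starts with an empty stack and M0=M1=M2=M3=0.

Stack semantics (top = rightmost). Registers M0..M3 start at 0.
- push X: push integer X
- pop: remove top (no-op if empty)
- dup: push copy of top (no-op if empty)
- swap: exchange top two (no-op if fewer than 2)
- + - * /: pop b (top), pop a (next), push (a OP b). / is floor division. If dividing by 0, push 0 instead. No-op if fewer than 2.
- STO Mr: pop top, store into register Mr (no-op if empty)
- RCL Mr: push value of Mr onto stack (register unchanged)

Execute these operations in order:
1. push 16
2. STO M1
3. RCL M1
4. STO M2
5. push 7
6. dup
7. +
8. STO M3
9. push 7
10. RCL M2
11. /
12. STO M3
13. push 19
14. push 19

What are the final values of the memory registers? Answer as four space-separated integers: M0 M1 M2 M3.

Answer: 0 16 16 0

Derivation:
After op 1 (push 16): stack=[16] mem=[0,0,0,0]
After op 2 (STO M1): stack=[empty] mem=[0,16,0,0]
After op 3 (RCL M1): stack=[16] mem=[0,16,0,0]
After op 4 (STO M2): stack=[empty] mem=[0,16,16,0]
After op 5 (push 7): stack=[7] mem=[0,16,16,0]
After op 6 (dup): stack=[7,7] mem=[0,16,16,0]
After op 7 (+): stack=[14] mem=[0,16,16,0]
After op 8 (STO M3): stack=[empty] mem=[0,16,16,14]
After op 9 (push 7): stack=[7] mem=[0,16,16,14]
After op 10 (RCL M2): stack=[7,16] mem=[0,16,16,14]
After op 11 (/): stack=[0] mem=[0,16,16,14]
After op 12 (STO M3): stack=[empty] mem=[0,16,16,0]
After op 13 (push 19): stack=[19] mem=[0,16,16,0]
After op 14 (push 19): stack=[19,19] mem=[0,16,16,0]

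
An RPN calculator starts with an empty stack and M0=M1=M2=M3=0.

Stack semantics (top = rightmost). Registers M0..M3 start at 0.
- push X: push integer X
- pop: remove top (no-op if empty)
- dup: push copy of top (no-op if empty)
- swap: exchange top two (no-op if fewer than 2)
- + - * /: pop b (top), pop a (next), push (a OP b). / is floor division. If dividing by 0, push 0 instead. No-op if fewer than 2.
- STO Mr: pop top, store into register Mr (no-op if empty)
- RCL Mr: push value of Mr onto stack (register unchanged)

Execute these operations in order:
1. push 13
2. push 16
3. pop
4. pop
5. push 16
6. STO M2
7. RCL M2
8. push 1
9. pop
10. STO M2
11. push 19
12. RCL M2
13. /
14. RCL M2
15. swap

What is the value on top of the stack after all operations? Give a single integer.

After op 1 (push 13): stack=[13] mem=[0,0,0,0]
After op 2 (push 16): stack=[13,16] mem=[0,0,0,0]
After op 3 (pop): stack=[13] mem=[0,0,0,0]
After op 4 (pop): stack=[empty] mem=[0,0,0,0]
After op 5 (push 16): stack=[16] mem=[0,0,0,0]
After op 6 (STO M2): stack=[empty] mem=[0,0,16,0]
After op 7 (RCL M2): stack=[16] mem=[0,0,16,0]
After op 8 (push 1): stack=[16,1] mem=[0,0,16,0]
After op 9 (pop): stack=[16] mem=[0,0,16,0]
After op 10 (STO M2): stack=[empty] mem=[0,0,16,0]
After op 11 (push 19): stack=[19] mem=[0,0,16,0]
After op 12 (RCL M2): stack=[19,16] mem=[0,0,16,0]
After op 13 (/): stack=[1] mem=[0,0,16,0]
After op 14 (RCL M2): stack=[1,16] mem=[0,0,16,0]
After op 15 (swap): stack=[16,1] mem=[0,0,16,0]

Answer: 1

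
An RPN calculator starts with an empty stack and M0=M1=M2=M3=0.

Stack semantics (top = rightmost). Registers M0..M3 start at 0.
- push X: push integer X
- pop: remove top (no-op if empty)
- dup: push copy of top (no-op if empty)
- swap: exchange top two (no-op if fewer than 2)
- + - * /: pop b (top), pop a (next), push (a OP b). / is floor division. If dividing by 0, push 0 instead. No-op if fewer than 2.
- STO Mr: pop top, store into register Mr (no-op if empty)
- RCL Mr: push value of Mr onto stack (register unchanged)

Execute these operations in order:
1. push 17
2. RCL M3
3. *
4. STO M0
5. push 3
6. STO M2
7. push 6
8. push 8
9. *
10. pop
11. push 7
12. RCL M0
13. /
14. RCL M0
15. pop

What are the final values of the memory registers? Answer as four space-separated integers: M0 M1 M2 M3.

After op 1 (push 17): stack=[17] mem=[0,0,0,0]
After op 2 (RCL M3): stack=[17,0] mem=[0,0,0,0]
After op 3 (*): stack=[0] mem=[0,0,0,0]
After op 4 (STO M0): stack=[empty] mem=[0,0,0,0]
After op 5 (push 3): stack=[3] mem=[0,0,0,0]
After op 6 (STO M2): stack=[empty] mem=[0,0,3,0]
After op 7 (push 6): stack=[6] mem=[0,0,3,0]
After op 8 (push 8): stack=[6,8] mem=[0,0,3,0]
After op 9 (*): stack=[48] mem=[0,0,3,0]
After op 10 (pop): stack=[empty] mem=[0,0,3,0]
After op 11 (push 7): stack=[7] mem=[0,0,3,0]
After op 12 (RCL M0): stack=[7,0] mem=[0,0,3,0]
After op 13 (/): stack=[0] mem=[0,0,3,0]
After op 14 (RCL M0): stack=[0,0] mem=[0,0,3,0]
After op 15 (pop): stack=[0] mem=[0,0,3,0]

Answer: 0 0 3 0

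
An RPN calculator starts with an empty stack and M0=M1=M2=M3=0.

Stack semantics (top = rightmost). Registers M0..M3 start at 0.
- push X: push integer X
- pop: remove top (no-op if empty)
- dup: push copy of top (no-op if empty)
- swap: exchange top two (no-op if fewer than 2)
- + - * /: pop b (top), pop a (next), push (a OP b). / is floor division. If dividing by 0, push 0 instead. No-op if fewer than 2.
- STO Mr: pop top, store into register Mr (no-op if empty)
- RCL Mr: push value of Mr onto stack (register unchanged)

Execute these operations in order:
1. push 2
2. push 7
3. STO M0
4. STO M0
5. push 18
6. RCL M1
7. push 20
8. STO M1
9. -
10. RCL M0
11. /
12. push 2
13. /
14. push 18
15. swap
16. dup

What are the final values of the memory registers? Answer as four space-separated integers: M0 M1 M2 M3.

After op 1 (push 2): stack=[2] mem=[0,0,0,0]
After op 2 (push 7): stack=[2,7] mem=[0,0,0,0]
After op 3 (STO M0): stack=[2] mem=[7,0,0,0]
After op 4 (STO M0): stack=[empty] mem=[2,0,0,0]
After op 5 (push 18): stack=[18] mem=[2,0,0,0]
After op 6 (RCL M1): stack=[18,0] mem=[2,0,0,0]
After op 7 (push 20): stack=[18,0,20] mem=[2,0,0,0]
After op 8 (STO M1): stack=[18,0] mem=[2,20,0,0]
After op 9 (-): stack=[18] mem=[2,20,0,0]
After op 10 (RCL M0): stack=[18,2] mem=[2,20,0,0]
After op 11 (/): stack=[9] mem=[2,20,0,0]
After op 12 (push 2): stack=[9,2] mem=[2,20,0,0]
After op 13 (/): stack=[4] mem=[2,20,0,0]
After op 14 (push 18): stack=[4,18] mem=[2,20,0,0]
After op 15 (swap): stack=[18,4] mem=[2,20,0,0]
After op 16 (dup): stack=[18,4,4] mem=[2,20,0,0]

Answer: 2 20 0 0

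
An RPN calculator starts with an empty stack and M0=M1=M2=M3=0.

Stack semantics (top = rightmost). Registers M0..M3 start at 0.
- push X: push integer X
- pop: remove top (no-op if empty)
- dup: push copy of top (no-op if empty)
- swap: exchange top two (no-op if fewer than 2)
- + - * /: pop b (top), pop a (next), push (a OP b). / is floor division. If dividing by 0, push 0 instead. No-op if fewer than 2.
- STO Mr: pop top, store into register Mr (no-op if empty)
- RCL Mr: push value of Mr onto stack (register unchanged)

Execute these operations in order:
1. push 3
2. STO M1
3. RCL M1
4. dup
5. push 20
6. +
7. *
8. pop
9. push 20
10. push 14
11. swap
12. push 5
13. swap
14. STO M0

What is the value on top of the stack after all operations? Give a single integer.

Answer: 5

Derivation:
After op 1 (push 3): stack=[3] mem=[0,0,0,0]
After op 2 (STO M1): stack=[empty] mem=[0,3,0,0]
After op 3 (RCL M1): stack=[3] mem=[0,3,0,0]
After op 4 (dup): stack=[3,3] mem=[0,3,0,0]
After op 5 (push 20): stack=[3,3,20] mem=[0,3,0,0]
After op 6 (+): stack=[3,23] mem=[0,3,0,0]
After op 7 (*): stack=[69] mem=[0,3,0,0]
After op 8 (pop): stack=[empty] mem=[0,3,0,0]
After op 9 (push 20): stack=[20] mem=[0,3,0,0]
After op 10 (push 14): stack=[20,14] mem=[0,3,0,0]
After op 11 (swap): stack=[14,20] mem=[0,3,0,0]
After op 12 (push 5): stack=[14,20,5] mem=[0,3,0,0]
After op 13 (swap): stack=[14,5,20] mem=[0,3,0,0]
After op 14 (STO M0): stack=[14,5] mem=[20,3,0,0]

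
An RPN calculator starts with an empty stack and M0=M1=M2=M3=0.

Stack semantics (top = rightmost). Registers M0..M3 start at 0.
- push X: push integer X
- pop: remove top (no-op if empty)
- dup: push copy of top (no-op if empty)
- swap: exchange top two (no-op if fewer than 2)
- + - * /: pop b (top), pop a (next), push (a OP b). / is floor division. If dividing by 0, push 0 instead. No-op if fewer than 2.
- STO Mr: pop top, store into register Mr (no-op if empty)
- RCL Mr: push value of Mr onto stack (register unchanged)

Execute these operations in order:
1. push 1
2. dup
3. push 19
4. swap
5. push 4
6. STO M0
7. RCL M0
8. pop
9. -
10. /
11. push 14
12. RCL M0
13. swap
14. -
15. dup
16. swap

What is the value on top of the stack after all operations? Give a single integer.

After op 1 (push 1): stack=[1] mem=[0,0,0,0]
After op 2 (dup): stack=[1,1] mem=[0,0,0,0]
After op 3 (push 19): stack=[1,1,19] mem=[0,0,0,0]
After op 4 (swap): stack=[1,19,1] mem=[0,0,0,0]
After op 5 (push 4): stack=[1,19,1,4] mem=[0,0,0,0]
After op 6 (STO M0): stack=[1,19,1] mem=[4,0,0,0]
After op 7 (RCL M0): stack=[1,19,1,4] mem=[4,0,0,0]
After op 8 (pop): stack=[1,19,1] mem=[4,0,0,0]
After op 9 (-): stack=[1,18] mem=[4,0,0,0]
After op 10 (/): stack=[0] mem=[4,0,0,0]
After op 11 (push 14): stack=[0,14] mem=[4,0,0,0]
After op 12 (RCL M0): stack=[0,14,4] mem=[4,0,0,0]
After op 13 (swap): stack=[0,4,14] mem=[4,0,0,0]
After op 14 (-): stack=[0,-10] mem=[4,0,0,0]
After op 15 (dup): stack=[0,-10,-10] mem=[4,0,0,0]
After op 16 (swap): stack=[0,-10,-10] mem=[4,0,0,0]

Answer: -10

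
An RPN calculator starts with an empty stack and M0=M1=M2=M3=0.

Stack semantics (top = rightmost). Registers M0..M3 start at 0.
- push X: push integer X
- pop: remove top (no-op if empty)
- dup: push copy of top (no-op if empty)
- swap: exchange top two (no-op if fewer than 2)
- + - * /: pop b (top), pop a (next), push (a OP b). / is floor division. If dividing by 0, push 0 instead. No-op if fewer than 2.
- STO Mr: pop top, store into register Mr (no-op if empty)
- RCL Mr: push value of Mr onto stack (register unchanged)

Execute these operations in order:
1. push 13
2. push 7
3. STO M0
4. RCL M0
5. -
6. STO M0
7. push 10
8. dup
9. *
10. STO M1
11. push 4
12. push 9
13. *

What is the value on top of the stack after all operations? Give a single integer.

After op 1 (push 13): stack=[13] mem=[0,0,0,0]
After op 2 (push 7): stack=[13,7] mem=[0,0,0,0]
After op 3 (STO M0): stack=[13] mem=[7,0,0,0]
After op 4 (RCL M0): stack=[13,7] mem=[7,0,0,0]
After op 5 (-): stack=[6] mem=[7,0,0,0]
After op 6 (STO M0): stack=[empty] mem=[6,0,0,0]
After op 7 (push 10): stack=[10] mem=[6,0,0,0]
After op 8 (dup): stack=[10,10] mem=[6,0,0,0]
After op 9 (*): stack=[100] mem=[6,0,0,0]
After op 10 (STO M1): stack=[empty] mem=[6,100,0,0]
After op 11 (push 4): stack=[4] mem=[6,100,0,0]
After op 12 (push 9): stack=[4,9] mem=[6,100,0,0]
After op 13 (*): stack=[36] mem=[6,100,0,0]

Answer: 36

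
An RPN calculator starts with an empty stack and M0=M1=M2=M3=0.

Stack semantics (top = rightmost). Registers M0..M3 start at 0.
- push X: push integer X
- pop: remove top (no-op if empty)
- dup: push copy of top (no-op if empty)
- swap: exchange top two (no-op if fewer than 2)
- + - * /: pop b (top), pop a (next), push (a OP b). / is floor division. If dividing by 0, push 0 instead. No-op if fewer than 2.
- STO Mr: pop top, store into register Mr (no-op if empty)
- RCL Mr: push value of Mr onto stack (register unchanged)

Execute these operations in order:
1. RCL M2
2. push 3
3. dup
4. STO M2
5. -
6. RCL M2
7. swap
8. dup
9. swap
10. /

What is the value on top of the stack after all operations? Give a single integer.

Answer: 1

Derivation:
After op 1 (RCL M2): stack=[0] mem=[0,0,0,0]
After op 2 (push 3): stack=[0,3] mem=[0,0,0,0]
After op 3 (dup): stack=[0,3,3] mem=[0,0,0,0]
After op 4 (STO M2): stack=[0,3] mem=[0,0,3,0]
After op 5 (-): stack=[-3] mem=[0,0,3,0]
After op 6 (RCL M2): stack=[-3,3] mem=[0,0,3,0]
After op 7 (swap): stack=[3,-3] mem=[0,0,3,0]
After op 8 (dup): stack=[3,-3,-3] mem=[0,0,3,0]
After op 9 (swap): stack=[3,-3,-3] mem=[0,0,3,0]
After op 10 (/): stack=[3,1] mem=[0,0,3,0]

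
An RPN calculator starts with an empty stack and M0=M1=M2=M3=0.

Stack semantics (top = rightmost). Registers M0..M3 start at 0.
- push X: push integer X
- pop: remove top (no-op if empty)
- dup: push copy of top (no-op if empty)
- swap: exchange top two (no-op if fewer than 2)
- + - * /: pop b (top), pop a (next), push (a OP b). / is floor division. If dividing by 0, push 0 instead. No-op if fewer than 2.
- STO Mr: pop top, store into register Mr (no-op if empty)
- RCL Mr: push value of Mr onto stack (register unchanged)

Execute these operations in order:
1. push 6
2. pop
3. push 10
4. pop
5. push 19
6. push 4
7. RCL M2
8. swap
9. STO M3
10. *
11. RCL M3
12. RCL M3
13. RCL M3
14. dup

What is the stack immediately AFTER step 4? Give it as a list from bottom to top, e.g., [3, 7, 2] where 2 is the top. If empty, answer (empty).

After op 1 (push 6): stack=[6] mem=[0,0,0,0]
After op 2 (pop): stack=[empty] mem=[0,0,0,0]
After op 3 (push 10): stack=[10] mem=[0,0,0,0]
After op 4 (pop): stack=[empty] mem=[0,0,0,0]

(empty)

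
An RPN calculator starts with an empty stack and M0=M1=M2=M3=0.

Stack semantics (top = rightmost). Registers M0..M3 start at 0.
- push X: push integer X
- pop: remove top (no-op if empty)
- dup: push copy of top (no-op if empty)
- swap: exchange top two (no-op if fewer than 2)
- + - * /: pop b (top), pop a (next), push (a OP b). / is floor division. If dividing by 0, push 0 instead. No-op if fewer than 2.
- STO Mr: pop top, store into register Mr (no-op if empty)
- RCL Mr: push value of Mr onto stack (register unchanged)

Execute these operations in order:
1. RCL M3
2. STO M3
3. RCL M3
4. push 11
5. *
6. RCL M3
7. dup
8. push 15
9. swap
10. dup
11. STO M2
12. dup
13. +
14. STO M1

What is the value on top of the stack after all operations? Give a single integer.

Answer: 15

Derivation:
After op 1 (RCL M3): stack=[0] mem=[0,0,0,0]
After op 2 (STO M3): stack=[empty] mem=[0,0,0,0]
After op 3 (RCL M3): stack=[0] mem=[0,0,0,0]
After op 4 (push 11): stack=[0,11] mem=[0,0,0,0]
After op 5 (*): stack=[0] mem=[0,0,0,0]
After op 6 (RCL M3): stack=[0,0] mem=[0,0,0,0]
After op 7 (dup): stack=[0,0,0] mem=[0,0,0,0]
After op 8 (push 15): stack=[0,0,0,15] mem=[0,0,0,0]
After op 9 (swap): stack=[0,0,15,0] mem=[0,0,0,0]
After op 10 (dup): stack=[0,0,15,0,0] mem=[0,0,0,0]
After op 11 (STO M2): stack=[0,0,15,0] mem=[0,0,0,0]
After op 12 (dup): stack=[0,0,15,0,0] mem=[0,0,0,0]
After op 13 (+): stack=[0,0,15,0] mem=[0,0,0,0]
After op 14 (STO M1): stack=[0,0,15] mem=[0,0,0,0]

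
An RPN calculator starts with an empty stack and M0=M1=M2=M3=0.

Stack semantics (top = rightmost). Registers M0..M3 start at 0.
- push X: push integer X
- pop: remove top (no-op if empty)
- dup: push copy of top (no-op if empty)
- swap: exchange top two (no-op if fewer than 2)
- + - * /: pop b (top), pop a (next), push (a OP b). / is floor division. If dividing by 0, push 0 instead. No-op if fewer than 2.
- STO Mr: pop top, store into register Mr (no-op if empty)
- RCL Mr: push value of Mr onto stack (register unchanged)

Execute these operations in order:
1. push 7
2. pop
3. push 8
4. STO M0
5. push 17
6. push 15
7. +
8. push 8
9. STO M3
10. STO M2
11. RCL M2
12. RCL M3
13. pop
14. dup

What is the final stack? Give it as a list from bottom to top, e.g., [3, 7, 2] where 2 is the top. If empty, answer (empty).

Answer: [32, 32]

Derivation:
After op 1 (push 7): stack=[7] mem=[0,0,0,0]
After op 2 (pop): stack=[empty] mem=[0,0,0,0]
After op 3 (push 8): stack=[8] mem=[0,0,0,0]
After op 4 (STO M0): stack=[empty] mem=[8,0,0,0]
After op 5 (push 17): stack=[17] mem=[8,0,0,0]
After op 6 (push 15): stack=[17,15] mem=[8,0,0,0]
After op 7 (+): stack=[32] mem=[8,0,0,0]
After op 8 (push 8): stack=[32,8] mem=[8,0,0,0]
After op 9 (STO M3): stack=[32] mem=[8,0,0,8]
After op 10 (STO M2): stack=[empty] mem=[8,0,32,8]
After op 11 (RCL M2): stack=[32] mem=[8,0,32,8]
After op 12 (RCL M3): stack=[32,8] mem=[8,0,32,8]
After op 13 (pop): stack=[32] mem=[8,0,32,8]
After op 14 (dup): stack=[32,32] mem=[8,0,32,8]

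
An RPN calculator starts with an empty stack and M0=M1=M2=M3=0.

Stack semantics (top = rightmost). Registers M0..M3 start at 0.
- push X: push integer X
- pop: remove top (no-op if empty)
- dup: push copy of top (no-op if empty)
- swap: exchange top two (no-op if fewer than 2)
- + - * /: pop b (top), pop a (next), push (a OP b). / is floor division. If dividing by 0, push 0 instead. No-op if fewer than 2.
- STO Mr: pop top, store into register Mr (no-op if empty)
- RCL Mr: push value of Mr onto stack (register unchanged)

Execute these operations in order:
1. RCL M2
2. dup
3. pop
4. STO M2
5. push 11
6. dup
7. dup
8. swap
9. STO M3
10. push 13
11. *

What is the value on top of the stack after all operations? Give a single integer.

Answer: 143

Derivation:
After op 1 (RCL M2): stack=[0] mem=[0,0,0,0]
After op 2 (dup): stack=[0,0] mem=[0,0,0,0]
After op 3 (pop): stack=[0] mem=[0,0,0,0]
After op 4 (STO M2): stack=[empty] mem=[0,0,0,0]
After op 5 (push 11): stack=[11] mem=[0,0,0,0]
After op 6 (dup): stack=[11,11] mem=[0,0,0,0]
After op 7 (dup): stack=[11,11,11] mem=[0,0,0,0]
After op 8 (swap): stack=[11,11,11] mem=[0,0,0,0]
After op 9 (STO M3): stack=[11,11] mem=[0,0,0,11]
After op 10 (push 13): stack=[11,11,13] mem=[0,0,0,11]
After op 11 (*): stack=[11,143] mem=[0,0,0,11]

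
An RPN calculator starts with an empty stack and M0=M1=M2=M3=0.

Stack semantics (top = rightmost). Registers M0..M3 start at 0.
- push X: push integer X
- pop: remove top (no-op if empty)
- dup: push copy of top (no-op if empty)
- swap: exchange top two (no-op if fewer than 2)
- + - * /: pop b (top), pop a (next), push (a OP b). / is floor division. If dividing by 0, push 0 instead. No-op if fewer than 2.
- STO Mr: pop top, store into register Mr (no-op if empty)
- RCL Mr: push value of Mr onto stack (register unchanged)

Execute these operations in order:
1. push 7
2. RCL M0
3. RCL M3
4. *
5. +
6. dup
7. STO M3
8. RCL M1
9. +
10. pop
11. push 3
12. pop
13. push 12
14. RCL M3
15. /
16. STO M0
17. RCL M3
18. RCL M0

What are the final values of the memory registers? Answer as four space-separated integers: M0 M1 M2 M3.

After op 1 (push 7): stack=[7] mem=[0,0,0,0]
After op 2 (RCL M0): stack=[7,0] mem=[0,0,0,0]
After op 3 (RCL M3): stack=[7,0,0] mem=[0,0,0,0]
After op 4 (*): stack=[7,0] mem=[0,0,0,0]
After op 5 (+): stack=[7] mem=[0,0,0,0]
After op 6 (dup): stack=[7,7] mem=[0,0,0,0]
After op 7 (STO M3): stack=[7] mem=[0,0,0,7]
After op 8 (RCL M1): stack=[7,0] mem=[0,0,0,7]
After op 9 (+): stack=[7] mem=[0,0,0,7]
After op 10 (pop): stack=[empty] mem=[0,0,0,7]
After op 11 (push 3): stack=[3] mem=[0,0,0,7]
After op 12 (pop): stack=[empty] mem=[0,0,0,7]
After op 13 (push 12): stack=[12] mem=[0,0,0,7]
After op 14 (RCL M3): stack=[12,7] mem=[0,0,0,7]
After op 15 (/): stack=[1] mem=[0,0,0,7]
After op 16 (STO M0): stack=[empty] mem=[1,0,0,7]
After op 17 (RCL M3): stack=[7] mem=[1,0,0,7]
After op 18 (RCL M0): stack=[7,1] mem=[1,0,0,7]

Answer: 1 0 0 7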